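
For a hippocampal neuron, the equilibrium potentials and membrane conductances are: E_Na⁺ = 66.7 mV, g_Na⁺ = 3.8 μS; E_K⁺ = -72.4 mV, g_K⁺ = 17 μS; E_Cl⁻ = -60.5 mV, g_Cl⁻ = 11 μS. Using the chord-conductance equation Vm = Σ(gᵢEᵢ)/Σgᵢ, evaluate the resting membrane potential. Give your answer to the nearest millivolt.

-52 mV

Σ gᵢEᵢ = 3.8·(66.7) + 17·(-72.4) + 11·(-60.5) = -1642.84
Σ gᵢ = 3.8 + 17 + 11 = 31.8
Vm = -1642.84 / 31.8 = -51.66 mV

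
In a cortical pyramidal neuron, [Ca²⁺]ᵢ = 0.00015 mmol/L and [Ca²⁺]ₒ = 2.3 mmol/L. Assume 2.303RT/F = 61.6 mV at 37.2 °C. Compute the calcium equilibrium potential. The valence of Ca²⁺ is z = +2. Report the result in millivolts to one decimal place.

E = (61.6/z) · log₁₀([Ca²⁺]_out/[Ca²⁺]_in) with z = +2.
= (61.6/2) · log₁₀(2.3/0.00015) = 30.80 · log₁₀(1.533e+04)
= 30.80 · (4.1856) = 128.92 mV

128.9 mV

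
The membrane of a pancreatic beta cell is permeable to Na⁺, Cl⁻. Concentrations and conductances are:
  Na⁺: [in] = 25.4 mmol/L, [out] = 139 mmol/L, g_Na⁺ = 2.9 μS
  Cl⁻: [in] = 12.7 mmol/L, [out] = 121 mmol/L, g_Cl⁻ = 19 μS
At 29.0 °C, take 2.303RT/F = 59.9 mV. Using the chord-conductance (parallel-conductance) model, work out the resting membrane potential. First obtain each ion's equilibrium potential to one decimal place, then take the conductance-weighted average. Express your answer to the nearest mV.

E_Na⁺ = (59.9/1)·log₁₀(139/25.4) = 44.2 mV
E_Cl⁻ = (59.9/-1)·log₁₀(121/12.7) = -58.6 mV
Vm = (Σ gᵢEᵢ)/(Σ gᵢ) = (2.9·44.2 + 19·-58.6) / (2.9 + 19)
= -985.22 / 21.9 = -44.99 mV

-45 mV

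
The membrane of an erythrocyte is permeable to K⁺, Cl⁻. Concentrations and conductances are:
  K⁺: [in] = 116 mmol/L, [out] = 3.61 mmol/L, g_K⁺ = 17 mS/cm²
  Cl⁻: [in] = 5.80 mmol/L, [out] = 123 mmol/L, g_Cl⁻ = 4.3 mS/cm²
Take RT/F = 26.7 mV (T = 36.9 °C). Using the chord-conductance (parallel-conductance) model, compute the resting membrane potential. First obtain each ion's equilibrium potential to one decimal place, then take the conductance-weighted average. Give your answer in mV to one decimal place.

E_K⁺ = (26.7/1)·ln(3.61/116) = -92.6 mV
E_Cl⁻ = (26.7/-1)·ln(123/5.80) = -81.6 mV
Vm = (Σ gᵢEᵢ)/(Σ gᵢ) = (17·-92.6 + 4.3·-81.6) / (17 + 4.3)
= -1925.08 / 21.3 = -90.38 mV

-90.4 mV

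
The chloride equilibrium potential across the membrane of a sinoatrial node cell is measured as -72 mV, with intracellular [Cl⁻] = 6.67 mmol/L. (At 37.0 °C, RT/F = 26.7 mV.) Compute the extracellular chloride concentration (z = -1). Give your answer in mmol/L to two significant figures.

99 mmol/L

Nernst: E = (26.7/-1) · ln([out]/[in]), so ln([out]/[in]) = -72.0 × -1 / 26.7 = 2.6966.
[out]/[in] = e^(2.6966) = 14.83.
[out] = 14.83 × 6.67 = 98.91 mmol/L.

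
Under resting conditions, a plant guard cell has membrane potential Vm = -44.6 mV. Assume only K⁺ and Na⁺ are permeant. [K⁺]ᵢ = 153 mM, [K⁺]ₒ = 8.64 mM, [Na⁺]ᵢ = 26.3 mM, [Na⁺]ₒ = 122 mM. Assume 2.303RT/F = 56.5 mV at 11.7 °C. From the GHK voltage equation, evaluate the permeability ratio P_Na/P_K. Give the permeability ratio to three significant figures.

Let α = P_Na/P_K. GHK: Vm = 56.5·log₁₀[(Kₒ + α·Naₒ)/(Kᵢ + α·Naᵢ)].
10^(Vm/56.5) = 10^(-44.6/56.5) = 0.16241
So 0.16241·(Kᵢ + α·Naᵢ) = Kₒ + α·Naₒ → α = (0.16241·153.0 − 8.64) / (122.0 − 0.16241·26.3)
α = (24.85 − 8.64) / (122.0 − 4.271) = 16.21/117.7 = 0.1377

0.138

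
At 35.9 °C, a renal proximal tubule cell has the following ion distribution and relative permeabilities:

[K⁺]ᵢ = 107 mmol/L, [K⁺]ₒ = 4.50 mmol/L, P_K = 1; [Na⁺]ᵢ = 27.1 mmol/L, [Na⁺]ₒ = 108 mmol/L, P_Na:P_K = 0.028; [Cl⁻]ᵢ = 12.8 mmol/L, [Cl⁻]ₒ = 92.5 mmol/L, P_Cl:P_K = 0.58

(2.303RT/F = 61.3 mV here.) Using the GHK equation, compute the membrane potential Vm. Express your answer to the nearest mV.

-63 mV

Vm = 61.3 · log₁₀[(Σ P·[cation]ₒ + Σ P·[anion]ᵢ) / (Σ P·[cation]ᵢ + Σ P·[anion]ₒ)]
Numerator = 1×4.50 + 0.028×108 + 0.58×12.8 = 14.95
Denominator = 1×107 + 0.028×27.1 + 0.58×92.5 = 161.4
Vm = 61.3 · log₁₀(0.09261) = 61.3 × (-1.0333) = -63.34 mV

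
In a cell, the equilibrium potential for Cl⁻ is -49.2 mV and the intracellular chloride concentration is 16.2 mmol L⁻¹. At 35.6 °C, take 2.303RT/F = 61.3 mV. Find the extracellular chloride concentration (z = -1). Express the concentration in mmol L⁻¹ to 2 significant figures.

Nernst: E = (61.3/-1) · log₁₀([out]/[in]), so log₁₀([out]/[in]) = -49.2 × -1 / 61.3 = 0.8026.
[out]/[in] = 10^(0.8026) = 6.348.
[out] = 6.348 × 16.2 = 102.8 mmol L⁻¹.

100 mmol L⁻¹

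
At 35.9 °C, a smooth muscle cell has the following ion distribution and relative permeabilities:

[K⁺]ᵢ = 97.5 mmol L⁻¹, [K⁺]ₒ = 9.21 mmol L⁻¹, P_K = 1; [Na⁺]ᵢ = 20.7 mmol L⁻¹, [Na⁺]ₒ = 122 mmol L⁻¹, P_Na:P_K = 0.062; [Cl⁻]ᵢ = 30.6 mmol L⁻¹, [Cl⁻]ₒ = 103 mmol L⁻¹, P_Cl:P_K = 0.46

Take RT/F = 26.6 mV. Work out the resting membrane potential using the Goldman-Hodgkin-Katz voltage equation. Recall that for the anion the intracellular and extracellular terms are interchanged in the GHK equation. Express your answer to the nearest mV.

Vm = 26.6 · ln[(Σ P·[cation]ₒ + Σ P·[anion]ᵢ) / (Σ P·[cation]ᵢ + Σ P·[anion]ₒ)]
Numerator = 1×9.21 + 0.062×122 + 0.46×30.6 = 30.85
Denominator = 1×97.5 + 0.062×20.7 + 0.46×103 = 146.2
Vm = 26.6 · ln(0.21107) = 26.6 × (-1.5556) = -41.38 mV

-41 mV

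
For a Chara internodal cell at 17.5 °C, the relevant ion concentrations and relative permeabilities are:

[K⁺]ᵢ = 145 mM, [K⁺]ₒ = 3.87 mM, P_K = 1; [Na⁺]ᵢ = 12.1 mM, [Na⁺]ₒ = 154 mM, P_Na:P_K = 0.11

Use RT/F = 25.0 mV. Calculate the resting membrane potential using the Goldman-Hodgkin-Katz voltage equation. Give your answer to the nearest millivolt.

-49 mV

Vm = 25.0 · ln[(Σ P·[cation]ₒ + Σ P·[anion]ᵢ) / (Σ P·[cation]ᵢ + Σ P·[anion]ₒ)]
Numerator = 1×3.87 + 0.11×154 = 20.81
Denominator = 1×145 + 0.11×12.1 = 146.3
Vm = 25.0 · ln(0.14221) = 25.0 × (-1.9504) = -48.76 mV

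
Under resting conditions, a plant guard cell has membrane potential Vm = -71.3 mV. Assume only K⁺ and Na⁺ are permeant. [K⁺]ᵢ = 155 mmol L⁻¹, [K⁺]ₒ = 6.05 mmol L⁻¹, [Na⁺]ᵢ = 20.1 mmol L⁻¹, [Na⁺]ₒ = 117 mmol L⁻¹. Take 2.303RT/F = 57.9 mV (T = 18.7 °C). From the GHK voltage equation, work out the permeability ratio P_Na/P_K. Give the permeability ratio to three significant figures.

0.0263

Let α = P_Na/P_K. GHK: Vm = 57.9·log₁₀[(Kₒ + α·Naₒ)/(Kᵢ + α·Naᵢ)].
10^(Vm/57.9) = 10^(-71.3/57.9) = 0.05869
So 0.05869·(Kᵢ + α·Naᵢ) = Kₒ + α·Naₒ → α = (0.05869·155.0 − 6.05) / (117.0 − 0.05869·20.1)
α = (9.097 − 6.05) / (117.0 − 1.18) = 3.047/115.8 = 0.02631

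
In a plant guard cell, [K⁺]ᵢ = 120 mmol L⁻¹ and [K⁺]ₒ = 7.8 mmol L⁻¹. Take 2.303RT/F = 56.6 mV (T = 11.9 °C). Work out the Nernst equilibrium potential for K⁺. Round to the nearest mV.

E = (56.6/z) · log₁₀([K⁺]_out/[K⁺]_in) with z = +1.
= (56.6/1) · log₁₀(7.8/120) = 56.60 · log₁₀(0.065)
= 56.60 · (-1.1871) = -67.19 mV

-67 mV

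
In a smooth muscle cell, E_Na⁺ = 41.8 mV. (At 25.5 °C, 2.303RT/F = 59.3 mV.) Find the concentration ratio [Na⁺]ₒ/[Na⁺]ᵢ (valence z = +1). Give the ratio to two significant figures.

5.1

log₁₀([out]/[in]) = E·z/(59.3) = 41.8 × 1 / 59.3 = 0.7049
[out]/[in] = 10^(0.7049) = 5.069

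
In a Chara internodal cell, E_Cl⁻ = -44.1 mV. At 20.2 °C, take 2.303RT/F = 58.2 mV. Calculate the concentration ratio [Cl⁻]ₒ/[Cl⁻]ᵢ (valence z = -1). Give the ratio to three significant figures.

log₁₀([out]/[in]) = E·z/(58.2) = -44.1 × -1 / 58.2 = 0.7577
[out]/[in] = 10^(0.7577) = 5.724

5.72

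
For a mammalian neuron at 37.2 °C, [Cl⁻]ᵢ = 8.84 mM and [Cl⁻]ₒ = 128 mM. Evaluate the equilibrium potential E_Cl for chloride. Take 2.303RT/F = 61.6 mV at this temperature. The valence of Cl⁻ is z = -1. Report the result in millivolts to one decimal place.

E = (61.6/z) · log₁₀([Cl⁻]_out/[Cl⁻]_in) with z = -1.
For an anion, dividing by z = -1 reverses the sign.
= (61.6/-1) · log₁₀(128/8.84) = -61.60 · log₁₀(14.48)
= -61.60 · (1.1608) = -71.50 mV

-71.5 mV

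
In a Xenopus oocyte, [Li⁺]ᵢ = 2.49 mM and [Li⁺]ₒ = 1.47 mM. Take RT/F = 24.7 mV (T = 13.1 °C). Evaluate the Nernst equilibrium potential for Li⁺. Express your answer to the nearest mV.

-13 mV

E = (24.7/z) · ln([Li⁺]_out/[Li⁺]_in) with z = +1.
= (24.7/1) · ln(1.47/2.49) = 24.70 · ln(0.5904)
= 24.70 · (-0.5270) = -13.02 mV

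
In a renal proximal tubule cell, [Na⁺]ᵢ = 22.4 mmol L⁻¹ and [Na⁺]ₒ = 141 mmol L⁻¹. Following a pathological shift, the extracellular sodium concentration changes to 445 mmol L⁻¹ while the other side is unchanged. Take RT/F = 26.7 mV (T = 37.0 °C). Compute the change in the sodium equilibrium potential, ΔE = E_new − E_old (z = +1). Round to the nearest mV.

E_old = (26.7/1)·ln(141/22.4) = 49.12 mV
E_new = (26.7/1)·ln(445/22.4) = 79.81 mV
ΔE = 79.81 − (49.12) = 30.69 mV

31 mV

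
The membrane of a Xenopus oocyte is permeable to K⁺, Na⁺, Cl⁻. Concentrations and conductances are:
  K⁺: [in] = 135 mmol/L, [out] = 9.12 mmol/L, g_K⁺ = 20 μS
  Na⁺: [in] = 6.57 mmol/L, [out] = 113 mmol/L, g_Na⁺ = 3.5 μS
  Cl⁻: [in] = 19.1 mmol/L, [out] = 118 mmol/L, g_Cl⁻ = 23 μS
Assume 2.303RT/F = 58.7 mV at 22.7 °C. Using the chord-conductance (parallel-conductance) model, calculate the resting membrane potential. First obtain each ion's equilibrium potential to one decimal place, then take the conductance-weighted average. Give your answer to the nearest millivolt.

-47 mV

E_K⁺ = (58.7/1)·log₁₀(9.12/135) = -68.7 mV
E_Na⁺ = (58.7/1)·log₁₀(113/6.57) = 72.5 mV
E_Cl⁻ = (58.7/-1)·log₁₀(118/19.1) = -46.4 mV
Vm = (Σ gᵢEᵢ)/(Σ gᵢ) = (20·-68.7 + 3.5·72.5 + 23·-46.4) / (20 + 3.5 + 23)
= -2187.45 / 46.5 = -47.04 mV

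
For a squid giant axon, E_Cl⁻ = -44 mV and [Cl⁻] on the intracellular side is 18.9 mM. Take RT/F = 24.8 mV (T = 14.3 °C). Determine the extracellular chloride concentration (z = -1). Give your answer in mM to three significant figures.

Nernst: E = (24.8/-1) · ln([out]/[in]), so ln([out]/[in]) = -44.0 × -1 / 24.8 = 1.7742.
[out]/[in] = e^(1.7742) = 5.896.
[out] = 5.896 × 18.9 = 111.4 mM.

111 mM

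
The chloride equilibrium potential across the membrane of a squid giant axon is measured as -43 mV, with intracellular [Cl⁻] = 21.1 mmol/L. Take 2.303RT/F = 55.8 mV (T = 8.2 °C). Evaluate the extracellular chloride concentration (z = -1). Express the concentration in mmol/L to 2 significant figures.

120 mmol/L

Nernst: E = (55.8/-1) · log₁₀([out]/[in]), so log₁₀([out]/[in]) = -43.0 × -1 / 55.8 = 0.7706.
[out]/[in] = 10^(0.7706) = 5.897.
[out] = 5.897 × 21.1 = 124.4 mmol/L.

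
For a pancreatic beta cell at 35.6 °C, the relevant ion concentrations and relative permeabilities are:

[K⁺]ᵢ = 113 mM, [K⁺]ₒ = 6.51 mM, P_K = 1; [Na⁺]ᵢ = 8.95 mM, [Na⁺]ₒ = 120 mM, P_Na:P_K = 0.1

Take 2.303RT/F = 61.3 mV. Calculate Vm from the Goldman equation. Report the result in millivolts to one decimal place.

-48.4 mV

Vm = 61.3 · log₁₀[(Σ P·[cation]ₒ + Σ P·[anion]ᵢ) / (Σ P·[cation]ᵢ + Σ P·[anion]ₒ)]
Numerator = 1×6.51 + 0.1×120 = 18.51
Denominator = 1×113 + 0.1×8.95 = 113.9
Vm = 61.3 · log₁₀(0.16252) = 61.3 × (-0.7891) = -48.37 mV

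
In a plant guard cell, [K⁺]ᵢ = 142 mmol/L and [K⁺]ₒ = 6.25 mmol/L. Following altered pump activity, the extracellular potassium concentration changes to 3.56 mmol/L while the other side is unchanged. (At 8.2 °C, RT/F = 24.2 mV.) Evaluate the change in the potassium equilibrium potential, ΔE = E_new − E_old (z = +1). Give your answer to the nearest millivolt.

-14 mV

E_old = (24.2/1)·ln(6.25/142) = -75.58 mV
E_new = (24.2/1)·ln(3.56/142) = -89.20 mV
ΔE = -89.20 − (-75.58) = -13.62 mV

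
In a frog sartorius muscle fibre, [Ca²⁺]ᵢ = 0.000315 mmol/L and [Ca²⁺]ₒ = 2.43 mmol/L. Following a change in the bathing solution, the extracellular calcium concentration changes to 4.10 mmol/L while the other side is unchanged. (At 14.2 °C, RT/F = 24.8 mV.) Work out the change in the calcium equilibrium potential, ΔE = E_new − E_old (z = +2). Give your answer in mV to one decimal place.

E_old = (24.8/2)·ln(2.43/0.000315) = 110.99 mV
E_new = (24.8/2)·ln(4.10/0.000315) = 117.48 mV
ΔE = 117.48 − (110.99) = 6.49 mV

6.5 mV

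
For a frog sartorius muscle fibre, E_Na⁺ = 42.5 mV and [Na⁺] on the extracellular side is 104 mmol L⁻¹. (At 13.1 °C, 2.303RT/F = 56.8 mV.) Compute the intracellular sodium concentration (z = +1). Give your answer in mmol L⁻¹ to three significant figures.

18.6 mmol L⁻¹

Nernst: E = (56.8/1) · log₁₀([out]/[in]), so log₁₀([out]/[in]) = 42.5 × 1 / 56.8 = 0.7482.
[out]/[in] = 10^(0.7482) = 5.601.
[in] = 104 / 5.601 = 18.57 mmol L⁻¹.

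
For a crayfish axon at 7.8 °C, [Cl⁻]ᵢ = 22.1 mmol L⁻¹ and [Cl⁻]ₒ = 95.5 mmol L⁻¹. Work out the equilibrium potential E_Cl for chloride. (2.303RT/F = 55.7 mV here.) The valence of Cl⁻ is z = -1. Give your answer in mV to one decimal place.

E = (55.7/z) · log₁₀([Cl⁻]_out/[Cl⁻]_in) with z = -1.
For an anion, dividing by z = -1 reverses the sign.
= (55.7/-1) · log₁₀(95.5/22.1) = -55.70 · log₁₀(4.321)
= -55.70 · (0.6356) = -35.40 mV

-35.4 mV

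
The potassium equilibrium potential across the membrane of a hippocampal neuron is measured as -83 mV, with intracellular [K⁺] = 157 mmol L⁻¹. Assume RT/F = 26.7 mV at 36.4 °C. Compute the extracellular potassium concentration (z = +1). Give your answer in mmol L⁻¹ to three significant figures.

Nernst: E = (26.7/1) · ln([out]/[in]), so ln([out]/[in]) = -83.0 × 1 / 26.7 = -3.1086.
[out]/[in] = e^(-3.1086) = 0.04466.
[out] = 0.04466 × 157 = 7.012 mmol L⁻¹.

7.01 mmol L⁻¹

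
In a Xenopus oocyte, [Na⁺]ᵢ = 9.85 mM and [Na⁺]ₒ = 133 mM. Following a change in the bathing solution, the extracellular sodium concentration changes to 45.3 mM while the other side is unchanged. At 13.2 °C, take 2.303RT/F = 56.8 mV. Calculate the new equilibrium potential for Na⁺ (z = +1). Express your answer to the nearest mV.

38 mV

After the shift: [Na⁺]_out = 45.3, [Na⁺]_in = 9.85 mM.
E_new = (56.8/1)·log₁₀(45.3/9.85) = 56.80 · (0.6627) = 37.64 mV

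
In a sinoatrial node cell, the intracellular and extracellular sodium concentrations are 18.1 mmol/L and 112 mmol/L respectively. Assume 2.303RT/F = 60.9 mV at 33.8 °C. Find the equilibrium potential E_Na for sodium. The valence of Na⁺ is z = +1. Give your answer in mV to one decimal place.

48.2 mV

E = (60.9/z) · log₁₀([Na⁺]_out/[Na⁺]_in) with z = +1.
= (60.9/1) · log₁₀(112/18.1) = 60.90 · log₁₀(6.188)
= 60.90 · (0.7915) = 48.20 mV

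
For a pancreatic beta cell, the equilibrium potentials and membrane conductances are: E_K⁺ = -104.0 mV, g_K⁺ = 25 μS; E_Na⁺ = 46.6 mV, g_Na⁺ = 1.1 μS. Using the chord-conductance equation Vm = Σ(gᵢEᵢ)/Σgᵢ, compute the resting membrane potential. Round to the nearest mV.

-98 mV

Σ gᵢEᵢ = 25·(-104.0) + 1.1·(46.6) = -2548.74
Σ gᵢ = 25 + 1.1 = 26.1
Vm = -2548.74 / 26.1 = -97.65 mV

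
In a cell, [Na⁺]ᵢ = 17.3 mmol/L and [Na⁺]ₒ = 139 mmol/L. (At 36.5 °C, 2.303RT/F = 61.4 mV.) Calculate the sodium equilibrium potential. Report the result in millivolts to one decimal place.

E = (61.4/z) · log₁₀([Na⁺]_out/[Na⁺]_in) with z = +1.
= (61.4/1) · log₁₀(139/17.3) = 61.40 · log₁₀(8.035)
= 61.40 · (0.9050) = 55.57 mV

55.6 mV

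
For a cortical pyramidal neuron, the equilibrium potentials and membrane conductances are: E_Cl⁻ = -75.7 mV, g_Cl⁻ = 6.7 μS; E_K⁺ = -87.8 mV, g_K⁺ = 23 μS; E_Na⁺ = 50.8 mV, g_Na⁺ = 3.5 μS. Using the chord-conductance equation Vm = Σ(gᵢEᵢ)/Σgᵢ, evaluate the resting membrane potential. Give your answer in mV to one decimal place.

-70.7 mV

Σ gᵢEᵢ = 6.7·(-75.7) + 23·(-87.8) + 3.5·(50.8) = -2348.79
Σ gᵢ = 6.7 + 23 + 3.5 = 33.2
Vm = -2348.79 / 33.2 = -70.75 mV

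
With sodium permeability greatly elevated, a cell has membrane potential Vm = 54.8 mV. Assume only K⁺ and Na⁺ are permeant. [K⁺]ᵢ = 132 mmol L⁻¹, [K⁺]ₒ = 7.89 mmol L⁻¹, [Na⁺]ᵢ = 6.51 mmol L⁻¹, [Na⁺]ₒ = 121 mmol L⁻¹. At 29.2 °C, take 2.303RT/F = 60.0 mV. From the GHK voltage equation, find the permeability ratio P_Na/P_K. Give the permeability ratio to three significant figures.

15.9

Let α = P_Na/P_K. GHK: Vm = 60.0·log₁₀[(Kₒ + α·Naₒ)/(Kᵢ + α·Naᵢ)].
10^(Vm/60.0) = 10^(54.8/60.0) = 8.1909
So 8.1909·(Kᵢ + α·Naᵢ) = Kₒ + α·Naₒ → α = (8.1909·132.0 − 7.89) / (121.0 − 8.1909·6.51)
α = (1081 − 7.89) / (121.0 − 53.32) = 1073/67.68 = 15.86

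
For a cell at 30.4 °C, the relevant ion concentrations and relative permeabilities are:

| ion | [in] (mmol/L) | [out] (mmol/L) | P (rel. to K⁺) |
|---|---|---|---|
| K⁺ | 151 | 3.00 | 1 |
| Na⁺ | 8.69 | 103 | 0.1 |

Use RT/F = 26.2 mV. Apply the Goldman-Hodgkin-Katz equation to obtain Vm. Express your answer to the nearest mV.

Vm = 26.2 · ln[(Σ P·[cation]ₒ + Σ P·[anion]ᵢ) / (Σ P·[cation]ᵢ + Σ P·[anion]ₒ)]
Numerator = 1×3.00 + 0.1×103 = 13.3
Denominator = 1×151 + 0.1×8.69 = 151.9
Vm = 26.2 · ln(0.087575) = 26.2 × (-2.4353) = -63.80 mV

-64 mV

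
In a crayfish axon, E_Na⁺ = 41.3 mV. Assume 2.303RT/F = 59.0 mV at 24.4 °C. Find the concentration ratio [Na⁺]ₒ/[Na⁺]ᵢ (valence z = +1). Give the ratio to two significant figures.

log₁₀([out]/[in]) = E·z/(59.0) = 41.3 × 1 / 59.0 = 0.7000
[out]/[in] = 10^(0.7000) = 5.012

5.0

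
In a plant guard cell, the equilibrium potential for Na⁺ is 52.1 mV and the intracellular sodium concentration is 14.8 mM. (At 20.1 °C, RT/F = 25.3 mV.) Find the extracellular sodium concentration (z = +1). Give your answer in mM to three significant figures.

116 mM

Nernst: E = (25.3/1) · ln([out]/[in]), so ln([out]/[in]) = 52.1 × 1 / 25.3 = 2.0593.
[out]/[in] = e^(2.0593) = 7.84.
[out] = 7.84 × 14.8 = 116 mM.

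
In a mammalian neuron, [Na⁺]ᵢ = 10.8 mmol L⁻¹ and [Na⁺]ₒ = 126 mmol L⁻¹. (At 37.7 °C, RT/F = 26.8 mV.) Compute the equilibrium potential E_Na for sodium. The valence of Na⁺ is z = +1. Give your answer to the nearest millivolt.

66 mV

E = (26.8/z) · ln([Na⁺]_out/[Na⁺]_in) with z = +1.
= (26.8/1) · ln(126/10.8) = 26.80 · ln(11.67)
= 26.80 · (2.4567) = 65.84 mV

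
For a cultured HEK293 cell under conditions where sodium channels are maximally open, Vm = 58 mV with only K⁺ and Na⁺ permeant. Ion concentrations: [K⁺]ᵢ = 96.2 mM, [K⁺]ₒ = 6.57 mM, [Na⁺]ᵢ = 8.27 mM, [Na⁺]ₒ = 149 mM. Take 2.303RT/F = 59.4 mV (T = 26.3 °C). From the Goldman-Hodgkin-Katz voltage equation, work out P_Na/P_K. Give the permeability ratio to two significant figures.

13

Let α = P_Na/P_K. GHK: Vm = 59.4·log₁₀[(Kₒ + α·Naₒ)/(Kᵢ + α·Naᵢ)].
10^(Vm/59.4) = 10^(58.0/59.4) = 9.4718
So 9.4718·(Kᵢ + α·Naᵢ) = Kₒ + α·Naₒ → α = (9.4718·96.2 − 6.57) / (149.0 − 9.4718·8.27)
α = (911.2 − 6.57) / (149.0 − 78.33) = 904.6/70.67 = 12.8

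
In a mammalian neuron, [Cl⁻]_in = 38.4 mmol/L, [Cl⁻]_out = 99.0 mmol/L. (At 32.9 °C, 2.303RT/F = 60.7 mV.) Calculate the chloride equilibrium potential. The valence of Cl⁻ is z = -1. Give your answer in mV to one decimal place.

-25.0 mV

E = (60.7/z) · log₁₀([Cl⁻]_out/[Cl⁻]_in) with z = -1.
For an anion, dividing by z = -1 reverses the sign.
= (60.7/-1) · log₁₀(99.0/38.4) = -60.70 · log₁₀(2.578)
= -60.70 · (0.4113) = -24.97 mV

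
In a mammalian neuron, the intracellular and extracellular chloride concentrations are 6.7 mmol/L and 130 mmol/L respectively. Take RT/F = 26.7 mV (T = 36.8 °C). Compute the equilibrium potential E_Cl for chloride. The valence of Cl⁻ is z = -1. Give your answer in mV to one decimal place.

E = (26.7/z) · ln([Cl⁻]_out/[Cl⁻]_in) with z = -1.
For an anion, dividing by z = -1 reverses the sign.
= (26.7/-1) · ln(130/6.7) = -26.70 · ln(19.4)
= -26.70 · (2.9654) = -79.18 mV

-79.2 mV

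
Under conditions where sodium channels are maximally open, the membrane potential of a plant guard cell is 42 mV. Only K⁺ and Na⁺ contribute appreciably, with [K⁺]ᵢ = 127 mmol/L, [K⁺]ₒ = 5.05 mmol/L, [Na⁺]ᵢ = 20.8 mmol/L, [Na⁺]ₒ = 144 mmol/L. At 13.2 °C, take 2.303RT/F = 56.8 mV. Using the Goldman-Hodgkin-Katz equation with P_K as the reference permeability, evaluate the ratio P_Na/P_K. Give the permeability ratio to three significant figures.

Let α = P_Na/P_K. GHK: Vm = 56.8·log₁₀[(Kₒ + α·Naₒ)/(Kᵢ + α·Naᵢ)].
10^(Vm/56.8) = 10^(42.0/56.8) = 5.4883
So 5.4883·(Kᵢ + α·Naᵢ) = Kₒ + α·Naₒ → α = (5.4883·127.0 − 5.05) / (144.0 − 5.4883·20.8)
α = (697 − 5.05) / (144.0 − 114.2) = 692/29.84 = 23.19

23.2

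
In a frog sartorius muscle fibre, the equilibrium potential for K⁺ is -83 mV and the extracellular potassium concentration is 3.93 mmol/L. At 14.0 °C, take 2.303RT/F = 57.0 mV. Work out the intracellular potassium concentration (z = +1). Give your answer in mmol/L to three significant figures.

112 mmol/L

Nernst: E = (57.0/1) · log₁₀([out]/[in]), so log₁₀([out]/[in]) = -83.0 × 1 / 57.0 = -1.4561.
[out]/[in] = 10^(-1.4561) = 0.03498.
[in] = 3.93 / 0.03498 = 112.3 mmol/L.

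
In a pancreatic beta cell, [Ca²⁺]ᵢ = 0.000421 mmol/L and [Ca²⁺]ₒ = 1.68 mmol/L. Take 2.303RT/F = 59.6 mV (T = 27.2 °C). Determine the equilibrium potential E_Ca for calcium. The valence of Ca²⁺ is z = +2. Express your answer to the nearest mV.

E = (59.6/z) · log₁₀([Ca²⁺]_out/[Ca²⁺]_in) with z = +2.
= (59.6/2) · log₁₀(1.68/0.000421) = 29.80 · log₁₀(3990)
= 29.80 · (3.6010) = 107.31 mV

107 mV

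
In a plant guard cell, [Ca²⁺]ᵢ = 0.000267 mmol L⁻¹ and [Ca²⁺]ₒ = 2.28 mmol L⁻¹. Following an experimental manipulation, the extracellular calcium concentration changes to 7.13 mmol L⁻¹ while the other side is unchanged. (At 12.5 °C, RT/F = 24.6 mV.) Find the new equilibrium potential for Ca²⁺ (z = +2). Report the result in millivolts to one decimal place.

After the shift: [Ca²⁺]_out = 7.13, [Ca²⁺]_in = 0.000267 mmol L⁻¹.
E_new = (24.6/2)·ln(7.13/0.000267) = 12.30 · (10.1926) = 125.37 mV

125.4 mV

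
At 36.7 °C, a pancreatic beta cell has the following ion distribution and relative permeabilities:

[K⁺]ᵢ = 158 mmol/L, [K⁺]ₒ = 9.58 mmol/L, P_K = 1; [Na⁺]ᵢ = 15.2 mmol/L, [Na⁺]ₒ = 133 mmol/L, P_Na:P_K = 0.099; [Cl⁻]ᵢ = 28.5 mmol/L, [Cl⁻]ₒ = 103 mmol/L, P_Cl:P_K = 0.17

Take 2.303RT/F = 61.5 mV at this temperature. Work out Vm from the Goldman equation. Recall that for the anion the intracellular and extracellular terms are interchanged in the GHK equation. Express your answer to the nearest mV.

-50 mV

Vm = 61.5 · log₁₀[(Σ P·[cation]ₒ + Σ P·[anion]ᵢ) / (Σ P·[cation]ᵢ + Σ P·[anion]ₒ)]
Numerator = 1×9.58 + 0.099×133 + 0.17×28.5 = 27.59
Denominator = 1×158 + 0.099×15.2 + 0.17×103 = 177
Vm = 61.5 · log₁₀(0.15587) = 61.5 × (-0.8072) = -49.64 mV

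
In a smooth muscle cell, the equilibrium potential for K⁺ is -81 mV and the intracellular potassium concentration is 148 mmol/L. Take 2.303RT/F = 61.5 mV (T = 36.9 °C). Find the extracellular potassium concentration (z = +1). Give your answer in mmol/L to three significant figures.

Nernst: E = (61.5/1) · log₁₀([out]/[in]), so log₁₀([out]/[in]) = -81.0 × 1 / 61.5 = -1.3171.
[out]/[in] = 10^(-1.3171) = 0.04819.
[out] = 0.04819 × 148 = 7.132 mmol/L.

7.13 mmol/L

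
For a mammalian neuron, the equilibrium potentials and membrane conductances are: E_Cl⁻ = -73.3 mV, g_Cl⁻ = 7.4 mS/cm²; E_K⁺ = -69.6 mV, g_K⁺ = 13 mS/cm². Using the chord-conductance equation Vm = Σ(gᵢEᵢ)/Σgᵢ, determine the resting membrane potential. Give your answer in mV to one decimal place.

-70.9 mV

Σ gᵢEᵢ = 7.4·(-73.3) + 13·(-69.6) = -1447.22
Σ gᵢ = 7.4 + 13 = 20.4
Vm = -1447.22 / 20.4 = -70.94 mV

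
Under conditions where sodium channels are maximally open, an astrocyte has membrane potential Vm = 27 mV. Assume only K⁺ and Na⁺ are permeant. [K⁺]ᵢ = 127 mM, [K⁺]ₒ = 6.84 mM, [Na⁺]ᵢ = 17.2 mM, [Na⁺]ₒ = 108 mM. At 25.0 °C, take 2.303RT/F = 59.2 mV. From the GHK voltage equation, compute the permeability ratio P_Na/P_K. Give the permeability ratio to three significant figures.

6.05

Let α = P_Na/P_K. GHK: Vm = 59.2·log₁₀[(Kₒ + α·Naₒ)/(Kᵢ + α·Naᵢ)].
10^(Vm/59.2) = 10^(27.0/59.2) = 2.8581
So 2.8581·(Kᵢ + α·Naᵢ) = Kₒ + α·Naₒ → α = (2.8581·127.0 − 6.84) / (108.0 − 2.8581·17.2)
α = (363 − 6.84) / (108.0 − 49.16) = 356.1/58.84 = 6.053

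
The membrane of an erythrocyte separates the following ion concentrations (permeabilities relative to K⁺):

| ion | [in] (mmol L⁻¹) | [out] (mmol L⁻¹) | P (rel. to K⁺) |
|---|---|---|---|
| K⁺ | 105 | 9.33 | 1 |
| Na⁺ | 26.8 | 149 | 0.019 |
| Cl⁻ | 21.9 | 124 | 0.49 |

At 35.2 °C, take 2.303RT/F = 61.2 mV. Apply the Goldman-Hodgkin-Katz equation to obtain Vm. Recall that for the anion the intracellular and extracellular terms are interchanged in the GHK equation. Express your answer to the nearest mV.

Vm = 61.2 · log₁₀[(Σ P·[cation]ₒ + Σ P·[anion]ᵢ) / (Σ P·[cation]ᵢ + Σ P·[anion]ₒ)]
Numerator = 1×9.33 + 0.019×149 + 0.49×21.9 = 22.89
Denominator = 1×105 + 0.019×26.8 + 0.49×124 = 166.3
Vm = 61.2 · log₁₀(0.13768) = 61.2 × (-0.8611) = -52.70 mV

-53 mV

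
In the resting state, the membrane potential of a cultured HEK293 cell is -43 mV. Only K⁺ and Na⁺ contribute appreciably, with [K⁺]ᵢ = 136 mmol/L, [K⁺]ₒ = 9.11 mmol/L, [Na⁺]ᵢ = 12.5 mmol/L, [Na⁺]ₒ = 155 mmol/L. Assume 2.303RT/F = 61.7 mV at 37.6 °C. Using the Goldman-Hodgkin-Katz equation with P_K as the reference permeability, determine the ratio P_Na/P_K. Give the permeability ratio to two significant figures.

0.12

Let α = P_Na/P_K. GHK: Vm = 61.7·log₁₀[(Kₒ + α·Naₒ)/(Kᵢ + α·Naᵢ)].
10^(Vm/61.7) = 10^(-43.0/61.7) = 0.20095
So 0.20095·(Kᵢ + α·Naᵢ) = Kₒ + α·Naₒ → α = (0.20095·136.0 − 9.11) / (155.0 − 0.20095·12.5)
α = (27.33 − 9.11) / (155.0 − 2.512) = 18.22/152.5 = 0.1195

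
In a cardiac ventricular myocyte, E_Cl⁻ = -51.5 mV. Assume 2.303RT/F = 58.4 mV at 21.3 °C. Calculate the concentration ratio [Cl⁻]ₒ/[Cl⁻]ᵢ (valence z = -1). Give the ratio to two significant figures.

7.6

log₁₀([out]/[in]) = E·z/(58.4) = -51.5 × -1 / 58.4 = 0.8818
[out]/[in] = 10^(0.8818) = 7.618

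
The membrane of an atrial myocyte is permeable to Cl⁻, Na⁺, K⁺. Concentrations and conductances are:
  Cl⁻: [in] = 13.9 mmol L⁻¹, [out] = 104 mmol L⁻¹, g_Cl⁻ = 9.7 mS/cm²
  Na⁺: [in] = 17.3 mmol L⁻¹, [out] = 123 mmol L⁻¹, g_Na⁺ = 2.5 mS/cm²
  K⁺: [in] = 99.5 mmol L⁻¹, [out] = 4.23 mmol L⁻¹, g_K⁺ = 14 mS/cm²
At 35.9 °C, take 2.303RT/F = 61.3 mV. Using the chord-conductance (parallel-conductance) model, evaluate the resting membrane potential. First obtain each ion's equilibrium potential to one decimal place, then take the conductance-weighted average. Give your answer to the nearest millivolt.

-60 mV

E_Cl⁻ = (61.3/-1)·log₁₀(104/13.9) = -53.6 mV
E_Na⁺ = (61.3/1)·log₁₀(123/17.3) = 52.2 mV
E_K⁺ = (61.3/1)·log₁₀(4.23/99.5) = -84.1 mV
Vm = (Σ gᵢEᵢ)/(Σ gᵢ) = (9.7·-53.6 + 2.5·52.2 + 14·-84.1) / (9.7 + 2.5 + 14)
= -1566.82 / 26.2 = -59.80 mV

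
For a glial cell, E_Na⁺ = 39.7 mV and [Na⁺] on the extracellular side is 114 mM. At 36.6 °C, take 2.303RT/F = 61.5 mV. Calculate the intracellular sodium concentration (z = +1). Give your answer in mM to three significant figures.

Nernst: E = (61.5/1) · log₁₀([out]/[in]), so log₁₀([out]/[in]) = 39.7 × 1 / 61.5 = 0.6455.
[out]/[in] = 10^(0.6455) = 4.421.
[in] = 114 / 4.421 = 25.79 mM.

25.8 mM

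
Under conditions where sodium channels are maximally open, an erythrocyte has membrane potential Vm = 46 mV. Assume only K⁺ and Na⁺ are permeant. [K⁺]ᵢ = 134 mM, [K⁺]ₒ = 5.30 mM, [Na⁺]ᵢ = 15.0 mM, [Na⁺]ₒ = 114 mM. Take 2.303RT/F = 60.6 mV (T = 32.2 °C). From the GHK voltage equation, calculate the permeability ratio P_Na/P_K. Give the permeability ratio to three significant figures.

27.4

Let α = P_Na/P_K. GHK: Vm = 60.6·log₁₀[(Kₒ + α·Naₒ)/(Kᵢ + α·Naᵢ)].
10^(Vm/60.6) = 10^(46.0/60.6) = 5.7422
So 5.7422·(Kᵢ + α·Naᵢ) = Kₒ + α·Naₒ → α = (5.7422·134.0 − 5.3) / (114.0 − 5.7422·15.0)
α = (769.5 − 5.3) / (114.0 − 86.13) = 764.2/27.87 = 27.42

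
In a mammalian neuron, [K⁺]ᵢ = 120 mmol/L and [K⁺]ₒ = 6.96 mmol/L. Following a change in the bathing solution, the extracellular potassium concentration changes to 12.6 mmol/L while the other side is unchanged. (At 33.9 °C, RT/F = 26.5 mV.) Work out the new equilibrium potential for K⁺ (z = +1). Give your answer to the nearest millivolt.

-60 mV

After the shift: [K⁺]_out = 12.6, [K⁺]_in = 120 mmol/L.
E_new = (26.5/1)·ln(12.6/120) = 26.50 · (-2.2538) = -59.73 mV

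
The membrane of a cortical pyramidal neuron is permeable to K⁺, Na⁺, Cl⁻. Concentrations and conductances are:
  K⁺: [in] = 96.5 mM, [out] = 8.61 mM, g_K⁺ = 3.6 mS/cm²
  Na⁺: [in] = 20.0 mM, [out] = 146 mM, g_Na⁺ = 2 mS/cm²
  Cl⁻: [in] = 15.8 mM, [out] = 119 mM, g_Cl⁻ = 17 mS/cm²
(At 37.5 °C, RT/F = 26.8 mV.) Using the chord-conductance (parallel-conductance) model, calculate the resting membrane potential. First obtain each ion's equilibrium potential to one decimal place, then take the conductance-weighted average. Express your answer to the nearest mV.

-46 mV

E_K⁺ = (26.8/1)·ln(8.61/96.5) = -64.8 mV
E_Na⁺ = (26.8/1)·ln(146/20.0) = 53.3 mV
E_Cl⁻ = (26.8/-1)·ln(119/15.8) = -54.1 mV
Vm = (Σ gᵢEᵢ)/(Σ gᵢ) = (3.6·-64.8 + 2·53.3 + 17·-54.1) / (3.6 + 2 + 17)
= -1046.38 / 22.6 = -46.30 mV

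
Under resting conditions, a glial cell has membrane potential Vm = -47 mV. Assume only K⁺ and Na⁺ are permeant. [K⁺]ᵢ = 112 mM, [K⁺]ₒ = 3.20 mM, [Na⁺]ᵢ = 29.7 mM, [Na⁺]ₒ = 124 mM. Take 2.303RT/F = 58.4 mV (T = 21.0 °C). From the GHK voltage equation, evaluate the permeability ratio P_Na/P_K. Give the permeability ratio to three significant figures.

0.120

Let α = P_Na/P_K. GHK: Vm = 58.4·log₁₀[(Kₒ + α·Naₒ)/(Kᵢ + α·Naᵢ)].
10^(Vm/58.4) = 10^(-47.0/58.4) = 0.15675
So 0.15675·(Kᵢ + α·Naᵢ) = Kₒ + α·Naₒ → α = (0.15675·112.0 − 3.2) / (124.0 − 0.15675·29.7)
α = (17.56 − 3.2) / (124.0 − 4.655) = 14.36/119.3 = 0.1203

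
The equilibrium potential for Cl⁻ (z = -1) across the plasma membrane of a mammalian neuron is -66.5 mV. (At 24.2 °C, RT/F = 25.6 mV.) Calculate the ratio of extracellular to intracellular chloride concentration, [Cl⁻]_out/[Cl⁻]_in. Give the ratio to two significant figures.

ln([out]/[in]) = E·z/(25.6) = -66.5 × -1 / 25.6 = 2.5977
[out]/[in] = e^(2.5977) = 13.43

13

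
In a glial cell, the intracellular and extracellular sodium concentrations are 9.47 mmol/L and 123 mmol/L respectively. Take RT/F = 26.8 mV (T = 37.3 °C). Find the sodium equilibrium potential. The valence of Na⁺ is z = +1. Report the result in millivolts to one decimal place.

E = (26.8/z) · ln([Na⁺]_out/[Na⁺]_in) with z = +1.
= (26.8/1) · ln(123/9.47) = 26.80 · ln(12.99)
= 26.80 · (2.5641) = 68.72 mV

68.7 mV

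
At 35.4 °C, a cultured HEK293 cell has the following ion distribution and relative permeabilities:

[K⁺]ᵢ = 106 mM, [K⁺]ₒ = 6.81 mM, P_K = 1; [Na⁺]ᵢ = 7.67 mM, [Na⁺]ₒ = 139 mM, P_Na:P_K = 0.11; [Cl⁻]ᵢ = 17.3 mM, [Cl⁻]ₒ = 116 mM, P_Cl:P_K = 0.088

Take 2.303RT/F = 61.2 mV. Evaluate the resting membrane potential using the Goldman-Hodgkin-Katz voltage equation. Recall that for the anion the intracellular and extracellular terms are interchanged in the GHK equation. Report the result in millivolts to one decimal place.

Vm = 61.2 · log₁₀[(Σ P·[cation]ₒ + Σ P·[anion]ᵢ) / (Σ P·[cation]ᵢ + Σ P·[anion]ₒ)]
Numerator = 1×6.81 + 0.11×139 + 0.088×17.3 = 23.62
Denominator = 1×106 + 0.11×7.67 + 0.088×116 = 117.1
Vm = 61.2 · log₁₀(0.20181) = 61.2 × (-0.6951) = -42.54 mV

-42.5 mV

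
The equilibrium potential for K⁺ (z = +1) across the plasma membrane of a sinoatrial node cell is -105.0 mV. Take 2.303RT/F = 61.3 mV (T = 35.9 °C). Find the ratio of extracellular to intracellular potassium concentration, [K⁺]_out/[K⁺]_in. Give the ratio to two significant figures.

0.019

log₁₀([out]/[in]) = E·z/(61.3) = -105.0 × 1 / 61.3 = -1.7129
[out]/[in] = 10^(-1.7129) = 0.01937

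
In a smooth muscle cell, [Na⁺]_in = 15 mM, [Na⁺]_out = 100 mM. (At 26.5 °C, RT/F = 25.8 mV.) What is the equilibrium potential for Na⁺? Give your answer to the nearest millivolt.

49 mV

E = (25.8/z) · ln([Na⁺]_out/[Na⁺]_in) with z = +1.
= (25.8/1) · ln(100/15) = 25.80 · ln(6.667)
= 25.80 · (1.8971) = 48.95 mV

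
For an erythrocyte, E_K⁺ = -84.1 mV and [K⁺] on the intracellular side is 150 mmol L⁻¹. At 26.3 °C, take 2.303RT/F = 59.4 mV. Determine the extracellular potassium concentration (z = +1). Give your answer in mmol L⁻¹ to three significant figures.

Nernst: E = (59.4/1) · log₁₀([out]/[in]), so log₁₀([out]/[in]) = -84.1 × 1 / 59.4 = -1.4158.
[out]/[in] = 10^(-1.4158) = 0.03839.
[out] = 0.03839 × 150 = 5.758 mmol L⁻¹.

5.76 mmol L⁻¹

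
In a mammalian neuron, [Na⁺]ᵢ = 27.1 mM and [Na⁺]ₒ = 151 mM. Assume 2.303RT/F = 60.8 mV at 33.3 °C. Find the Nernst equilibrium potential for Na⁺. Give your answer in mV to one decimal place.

E = (60.8/z) · log₁₀([Na⁺]_out/[Na⁺]_in) with z = +1.
= (60.8/1) · log₁₀(151/27.1) = 60.80 · log₁₀(5.572)
= 60.80 · (0.7460) = 45.36 mV

45.4 mV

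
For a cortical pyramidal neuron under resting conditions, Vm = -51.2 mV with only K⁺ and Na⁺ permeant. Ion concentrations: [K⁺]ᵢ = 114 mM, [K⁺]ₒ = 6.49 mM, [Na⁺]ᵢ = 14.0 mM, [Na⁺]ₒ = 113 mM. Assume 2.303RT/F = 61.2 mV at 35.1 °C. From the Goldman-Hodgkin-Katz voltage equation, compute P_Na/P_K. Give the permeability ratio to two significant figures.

0.091

Let α = P_Na/P_K. GHK: Vm = 61.2·log₁₀[(Kₒ + α·Naₒ)/(Kᵢ + α·Naᵢ)].
10^(Vm/61.2) = 10^(-51.2/61.2) = 0.14568
So 0.14568·(Kᵢ + α·Naᵢ) = Kₒ + α·Naₒ → α = (0.14568·114.0 − 6.49) / (113.0 − 0.14568·14.0)
α = (16.61 − 6.49) / (113.0 − 2.04) = 10.12/111 = 0.09118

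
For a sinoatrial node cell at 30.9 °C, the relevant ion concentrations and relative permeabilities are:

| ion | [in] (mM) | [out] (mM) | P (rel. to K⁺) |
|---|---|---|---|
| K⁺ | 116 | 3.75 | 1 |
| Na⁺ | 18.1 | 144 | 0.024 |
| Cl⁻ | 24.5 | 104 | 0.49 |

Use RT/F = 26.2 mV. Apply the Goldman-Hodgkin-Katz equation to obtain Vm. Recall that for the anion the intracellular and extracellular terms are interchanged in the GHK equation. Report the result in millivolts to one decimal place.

-56.7 mV

Vm = 26.2 · ln[(Σ P·[cation]ₒ + Σ P·[anion]ᵢ) / (Σ P·[cation]ᵢ + Σ P·[anion]ₒ)]
Numerator = 1×3.75 + 0.024×144 + 0.49×24.5 = 19.21
Denominator = 1×116 + 0.024×18.1 + 0.49×104 = 167.4
Vm = 26.2 · ln(0.11476) = 26.2 × (-2.1649) = -56.72 mV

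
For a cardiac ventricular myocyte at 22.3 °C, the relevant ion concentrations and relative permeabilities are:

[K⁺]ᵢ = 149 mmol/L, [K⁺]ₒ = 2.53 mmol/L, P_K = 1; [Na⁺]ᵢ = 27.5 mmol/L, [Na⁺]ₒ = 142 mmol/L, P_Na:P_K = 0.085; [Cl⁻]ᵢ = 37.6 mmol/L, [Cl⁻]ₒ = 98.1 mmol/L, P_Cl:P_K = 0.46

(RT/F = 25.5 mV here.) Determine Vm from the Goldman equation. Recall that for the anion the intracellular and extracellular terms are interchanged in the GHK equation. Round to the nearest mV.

-46 mV

Vm = 25.5 · ln[(Σ P·[cation]ₒ + Σ P·[anion]ᵢ) / (Σ P·[cation]ᵢ + Σ P·[anion]ₒ)]
Numerator = 1×2.53 + 0.085×142 + 0.46×37.6 = 31.9
Denominator = 1×149 + 0.085×27.5 + 0.46×98.1 = 196.5
Vm = 25.5 · ln(0.16235) = 25.5 × (-1.8180) = -46.36 mV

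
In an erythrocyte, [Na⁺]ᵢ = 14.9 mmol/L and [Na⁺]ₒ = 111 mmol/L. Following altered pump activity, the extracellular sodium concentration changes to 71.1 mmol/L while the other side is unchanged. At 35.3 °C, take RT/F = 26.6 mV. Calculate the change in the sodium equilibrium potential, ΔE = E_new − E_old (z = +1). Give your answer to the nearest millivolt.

-12 mV

E_old = (26.6/1)·ln(111/14.9) = 53.42 mV
E_new = (26.6/1)·ln(71.1/14.9) = 41.57 mV
ΔE = 41.57 − (53.42) = -11.85 mV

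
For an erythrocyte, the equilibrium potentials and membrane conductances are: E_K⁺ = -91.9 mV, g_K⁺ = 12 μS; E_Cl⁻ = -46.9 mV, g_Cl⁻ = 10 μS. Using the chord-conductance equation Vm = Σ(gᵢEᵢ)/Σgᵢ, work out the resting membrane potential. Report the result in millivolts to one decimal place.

Σ gᵢEᵢ = 12·(-91.9) + 10·(-46.9) = -1571.80
Σ gᵢ = 12 + 10 = 22
Vm = -1571.80 / 22 = -71.45 mV

-71.4 mV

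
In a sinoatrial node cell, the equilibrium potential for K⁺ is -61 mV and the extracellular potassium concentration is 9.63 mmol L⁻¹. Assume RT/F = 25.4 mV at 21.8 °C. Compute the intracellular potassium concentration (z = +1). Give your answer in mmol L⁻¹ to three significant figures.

Nernst: E = (25.4/1) · ln([out]/[in]), so ln([out]/[in]) = -61.0 × 1 / 25.4 = -2.4016.
[out]/[in] = e^(-2.4016) = 0.09058.
[in] = 9.63 / 0.09058 = 106.3 mmol L⁻¹.

106 mmol L⁻¹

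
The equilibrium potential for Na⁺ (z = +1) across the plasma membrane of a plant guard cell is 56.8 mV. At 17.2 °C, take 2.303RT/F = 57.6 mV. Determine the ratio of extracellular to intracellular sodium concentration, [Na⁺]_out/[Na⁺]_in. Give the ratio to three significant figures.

log₁₀([out]/[in]) = E·z/(57.6) = 56.8 × 1 / 57.6 = 0.9861
[out]/[in] = 10^(0.9861) = 9.685

9.69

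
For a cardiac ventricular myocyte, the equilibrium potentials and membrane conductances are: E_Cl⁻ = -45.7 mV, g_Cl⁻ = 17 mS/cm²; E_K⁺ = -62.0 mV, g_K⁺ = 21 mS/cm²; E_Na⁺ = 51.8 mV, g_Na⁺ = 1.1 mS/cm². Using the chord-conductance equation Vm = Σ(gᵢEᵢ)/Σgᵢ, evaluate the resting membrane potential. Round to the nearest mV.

-52 mV

Σ gᵢEᵢ = 17·(-45.7) + 21·(-62.0) + 1.1·(51.8) = -2021.92
Σ gᵢ = 17 + 21 + 1.1 = 39.1
Vm = -2021.92 / 39.1 = -51.71 mV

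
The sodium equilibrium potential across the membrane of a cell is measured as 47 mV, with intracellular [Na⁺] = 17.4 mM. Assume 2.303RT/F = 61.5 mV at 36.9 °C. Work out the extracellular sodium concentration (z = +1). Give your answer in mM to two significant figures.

100 mM

Nernst: E = (61.5/1) · log₁₀([out]/[in]), so log₁₀([out]/[in]) = 47.0 × 1 / 61.5 = 0.7642.
[out]/[in] = 10^(0.7642) = 5.811.
[out] = 5.811 × 17.4 = 101.1 mM.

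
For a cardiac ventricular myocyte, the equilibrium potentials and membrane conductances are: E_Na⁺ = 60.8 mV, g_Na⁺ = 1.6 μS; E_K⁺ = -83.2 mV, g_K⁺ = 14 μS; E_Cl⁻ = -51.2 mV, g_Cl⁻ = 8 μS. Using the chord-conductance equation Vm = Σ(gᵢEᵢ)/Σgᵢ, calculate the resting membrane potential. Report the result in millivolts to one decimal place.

Σ gᵢEᵢ = 1.6·(60.8) + 14·(-83.2) + 8·(-51.2) = -1477.12
Σ gᵢ = 1.6 + 14 + 8 = 23.6
Vm = -1477.12 / 23.6 = -62.59 mV

-62.6 mV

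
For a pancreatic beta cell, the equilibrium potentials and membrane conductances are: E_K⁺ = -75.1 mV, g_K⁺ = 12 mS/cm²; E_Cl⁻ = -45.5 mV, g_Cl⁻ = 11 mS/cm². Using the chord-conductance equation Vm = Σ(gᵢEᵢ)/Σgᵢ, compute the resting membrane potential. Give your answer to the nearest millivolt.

-61 mV

Σ gᵢEᵢ = 12·(-75.1) + 11·(-45.5) = -1401.70
Σ gᵢ = 12 + 11 = 23
Vm = -1401.70 / 23 = -60.94 mV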